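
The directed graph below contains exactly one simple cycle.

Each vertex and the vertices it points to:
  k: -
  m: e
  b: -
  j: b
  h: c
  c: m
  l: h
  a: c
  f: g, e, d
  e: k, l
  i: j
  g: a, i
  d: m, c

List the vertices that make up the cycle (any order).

c, e, h, l, m

DFS with gray/black marking from e:
e gray
  k gray
  k black
  l gray
    h gray
      c gray
        m gray
          m→e: e is gray → back edge
Back edge closes the cycle e → l → h → c → m → e; its vertices are {c, e, h, l, m}.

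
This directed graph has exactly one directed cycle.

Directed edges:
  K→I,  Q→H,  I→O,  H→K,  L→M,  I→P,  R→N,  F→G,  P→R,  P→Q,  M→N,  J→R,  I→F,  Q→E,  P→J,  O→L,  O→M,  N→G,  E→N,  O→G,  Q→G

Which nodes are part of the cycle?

DFS with gray/black marking from I:
I gray
  P gray
    Q gray
      G gray
      G black
      H gray
        K gray
          K→I: I is gray → back edge
Back edge closes the cycle I → P → Q → H → K → I; its vertices are {H, I, K, P, Q}.

H, I, K, P, Q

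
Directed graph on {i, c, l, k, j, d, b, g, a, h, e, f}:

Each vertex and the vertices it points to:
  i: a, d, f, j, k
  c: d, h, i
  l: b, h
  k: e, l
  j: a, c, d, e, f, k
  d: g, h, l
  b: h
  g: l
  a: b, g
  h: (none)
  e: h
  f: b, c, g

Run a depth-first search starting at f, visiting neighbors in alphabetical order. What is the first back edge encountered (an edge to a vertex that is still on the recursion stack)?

i->f

DFS from f (visiting neighbors in alphabetical order); mark gray on enter, black on exit:
f gray
  b gray
    h gray
    h black
  b black
  c gray
    d gray
      g gray
        l gray
          l→b: b black — skip
          l→h: h black — skip
        l black
      g black
      d→h: h black — skip
      d→l: l black — skip
    d black
    c→h: h black — skip
    i gray
      a gray
        a→b: b black — skip
        a→g: g black — skip
      a black
      i→d: d black — skip
      i→f: f is gray → back edge
First back edge: i → f.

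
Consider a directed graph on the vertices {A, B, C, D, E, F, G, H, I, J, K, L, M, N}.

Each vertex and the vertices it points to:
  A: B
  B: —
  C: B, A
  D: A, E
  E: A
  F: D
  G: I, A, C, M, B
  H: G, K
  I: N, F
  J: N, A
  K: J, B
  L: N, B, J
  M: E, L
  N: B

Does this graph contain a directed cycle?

DFS with white/gray/black marking, starting from D:
D gray
  A gray
    B gray
    B black
  A black
  E gray
    E→A: A black — skip
  E black
D black
C gray
  C→B: B black — skip
  C→A: A black — skip
C black
F gray
  F→D: D black — skip
F black
G gray
  I gray
    N gray
      N→B: B black — skip
    N black
    I→F: F black — skip
  I black
  G→A: A black — skip
  G→C: C black — skip
  M gray
    M→E: E black — skip
    L gray
      L→N: N black — skip
      L→B: B black — skip
      J gray
        J→N: N black — skip
        J→A: A black — skip
      J black
    L black
  M black
  G→B: B black — skip
G black
H gray
  H→G: G black — skip
  K gray
    K→J: J black — skip
    K→B: B black — skip
  K black
H black
Every edge goes to a white or black vertex — no back edge, so the graph is acyclic.

No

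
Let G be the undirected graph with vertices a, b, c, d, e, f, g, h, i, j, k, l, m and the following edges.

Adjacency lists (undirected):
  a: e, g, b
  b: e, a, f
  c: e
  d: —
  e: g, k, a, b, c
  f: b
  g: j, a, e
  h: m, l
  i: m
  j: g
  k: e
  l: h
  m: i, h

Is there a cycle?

Yes

DFS, tracking each vertex's parent; an edge to a visited non-parent vertex closes a cycle.
Start from e:
visit e (parent –)
  visit g (parent e)
    visit j (parent g)
      j–g: parent, skip
    visit a (parent g)
      a–e: e visited and ≠ parent → cycle
Cycle: e – g – a – e.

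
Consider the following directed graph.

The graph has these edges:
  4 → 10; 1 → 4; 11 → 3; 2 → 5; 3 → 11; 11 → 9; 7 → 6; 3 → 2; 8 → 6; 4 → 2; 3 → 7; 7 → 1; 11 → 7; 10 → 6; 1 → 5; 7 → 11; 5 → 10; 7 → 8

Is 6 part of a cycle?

No

6 lies on a cycle iff there is a path from 6 back to itself.
Exploring from 6, it never reaches itself; equivalently, its strongly connected component is a singleton.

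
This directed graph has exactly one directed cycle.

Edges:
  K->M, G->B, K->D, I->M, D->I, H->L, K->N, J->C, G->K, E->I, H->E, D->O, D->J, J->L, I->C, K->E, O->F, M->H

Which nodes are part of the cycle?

E, H, I, M

DFS with gray/black marking from M:
M gray
  H gray
    L gray
    L black
    E gray
      I gray
        I→M: M is gray → back edge
Back edge closes the cycle M → H → E → I → M; its vertices are {E, H, I, M}.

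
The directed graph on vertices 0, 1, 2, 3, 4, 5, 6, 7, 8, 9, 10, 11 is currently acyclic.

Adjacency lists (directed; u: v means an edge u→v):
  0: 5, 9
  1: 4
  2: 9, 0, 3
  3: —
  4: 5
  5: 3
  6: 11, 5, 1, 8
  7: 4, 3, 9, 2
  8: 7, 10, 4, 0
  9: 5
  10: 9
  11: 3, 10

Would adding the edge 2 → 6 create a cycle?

Yes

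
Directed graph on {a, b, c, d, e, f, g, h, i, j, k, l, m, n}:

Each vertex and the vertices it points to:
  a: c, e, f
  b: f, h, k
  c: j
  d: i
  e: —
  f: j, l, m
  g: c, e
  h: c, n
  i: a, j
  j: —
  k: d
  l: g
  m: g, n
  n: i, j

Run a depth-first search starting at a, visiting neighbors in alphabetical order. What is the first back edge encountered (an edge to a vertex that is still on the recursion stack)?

DFS from a (visiting neighbors in alphabetical order); mark gray on enter, black on exit:
a gray
  c gray
    j gray
    j black
  c black
  e gray
  e black
  f gray
    f→j: j black — skip
    l gray
      g gray
        g→c: c black — skip
        g→e: e black — skip
      g black
    l black
    m gray
      m→g: g black — skip
      n gray
        i gray
          i→a: a is gray → back edge
First back edge: i → a.

i→a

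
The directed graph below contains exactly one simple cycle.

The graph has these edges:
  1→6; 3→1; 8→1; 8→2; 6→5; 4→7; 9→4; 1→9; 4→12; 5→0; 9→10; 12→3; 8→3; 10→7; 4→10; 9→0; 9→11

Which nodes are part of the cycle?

1, 3, 4, 9, 12

DFS with gray/black marking from 1:
1 gray
  9 gray
    4 gray
      12 gray
        3 gray
          3→1: 1 is gray → back edge
Back edge closes the cycle 1 → 9 → 4 → 12 → 3 → 1; its vertices are {1, 3, 4, 9, 12}.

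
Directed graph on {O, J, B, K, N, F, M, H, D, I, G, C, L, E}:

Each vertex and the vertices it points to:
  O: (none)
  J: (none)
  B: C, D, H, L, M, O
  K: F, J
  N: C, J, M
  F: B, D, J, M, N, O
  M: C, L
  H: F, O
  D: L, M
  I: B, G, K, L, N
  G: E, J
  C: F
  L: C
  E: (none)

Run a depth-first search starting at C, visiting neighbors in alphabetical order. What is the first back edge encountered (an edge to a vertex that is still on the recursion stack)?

DFS from C (visiting neighbors in alphabetical order); mark gray on enter, black on exit:
C gray
  F gray
    B gray
      B→C: C is gray → back edge
First back edge: B → C.

B->C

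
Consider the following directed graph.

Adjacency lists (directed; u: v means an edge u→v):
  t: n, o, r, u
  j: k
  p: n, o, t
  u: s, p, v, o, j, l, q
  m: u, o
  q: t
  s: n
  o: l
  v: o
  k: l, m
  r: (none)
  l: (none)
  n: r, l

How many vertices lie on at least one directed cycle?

7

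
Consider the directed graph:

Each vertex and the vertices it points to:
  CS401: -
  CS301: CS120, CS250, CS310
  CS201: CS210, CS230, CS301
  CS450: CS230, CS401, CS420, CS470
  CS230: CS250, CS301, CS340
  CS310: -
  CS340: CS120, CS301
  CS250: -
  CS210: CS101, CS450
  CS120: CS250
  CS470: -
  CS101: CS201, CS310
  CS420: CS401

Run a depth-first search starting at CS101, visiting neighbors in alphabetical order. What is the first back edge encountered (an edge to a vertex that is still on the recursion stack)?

DFS from CS101 (visiting neighbors in alphabetical order); mark gray on enter, black on exit:
CS101 gray
  CS201 gray
    CS210 gray
      CS210→CS101: CS101 is gray → back edge
First back edge: CS210 → CS101.

CS210->CS101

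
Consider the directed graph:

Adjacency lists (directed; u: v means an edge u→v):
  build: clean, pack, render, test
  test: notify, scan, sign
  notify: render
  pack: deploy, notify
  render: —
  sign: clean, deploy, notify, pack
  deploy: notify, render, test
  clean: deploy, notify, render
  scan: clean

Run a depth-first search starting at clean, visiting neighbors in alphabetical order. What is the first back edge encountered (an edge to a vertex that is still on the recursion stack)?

DFS from clean (visiting neighbors in alphabetical order); mark gray on enter, black on exit:
clean gray
  deploy gray
    notify gray
      render gray
      render black
    notify black
    deploy→render: render black — skip
    test gray
      test→notify: notify black — skip
      scan gray
        scan→clean: clean is gray → back edge
First back edge: scan → clean.

scan→clean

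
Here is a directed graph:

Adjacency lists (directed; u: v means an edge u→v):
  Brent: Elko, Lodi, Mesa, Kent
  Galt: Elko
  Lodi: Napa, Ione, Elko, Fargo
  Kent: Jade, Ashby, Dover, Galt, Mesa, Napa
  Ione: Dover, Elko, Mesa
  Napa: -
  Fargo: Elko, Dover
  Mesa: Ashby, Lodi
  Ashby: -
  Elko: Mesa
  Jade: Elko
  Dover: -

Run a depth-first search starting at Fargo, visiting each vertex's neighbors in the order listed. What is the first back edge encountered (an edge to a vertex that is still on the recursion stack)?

Ione->Elko

DFS from Fargo (visiting each vertex's neighbors in the order listed); mark gray on enter, black on exit:
Fargo gray
  Elko gray
    Mesa gray
      Ashby gray
      Ashby black
      Lodi gray
        Napa gray
        Napa black
        Ione gray
          Dover gray
          Dover black
          Ione→Elko: Elko is gray → back edge
First back edge: Ione → Elko.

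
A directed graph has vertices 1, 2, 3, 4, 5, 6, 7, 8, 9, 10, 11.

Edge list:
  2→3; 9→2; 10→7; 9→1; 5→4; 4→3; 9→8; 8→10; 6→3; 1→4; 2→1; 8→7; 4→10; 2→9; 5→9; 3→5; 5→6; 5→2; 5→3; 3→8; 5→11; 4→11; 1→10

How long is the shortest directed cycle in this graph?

2

For each vertex v, BFS finds the shortest path from v back to v.
The shortest such closed walk is 5 → 3 → 5, length 2.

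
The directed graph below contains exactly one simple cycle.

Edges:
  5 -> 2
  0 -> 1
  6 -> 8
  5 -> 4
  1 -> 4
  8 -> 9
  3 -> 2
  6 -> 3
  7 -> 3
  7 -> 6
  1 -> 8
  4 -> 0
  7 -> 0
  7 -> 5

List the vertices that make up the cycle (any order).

DFS with gray/black marking from 4:
4 gray
  0 gray
    1 gray
      8 gray
        9 gray
        9 black
      8 black
      1→4: 4 is gray → back edge
Back edge closes the cycle 4 → 0 → 1 → 4; its vertices are {0, 1, 4}.

0, 1, 4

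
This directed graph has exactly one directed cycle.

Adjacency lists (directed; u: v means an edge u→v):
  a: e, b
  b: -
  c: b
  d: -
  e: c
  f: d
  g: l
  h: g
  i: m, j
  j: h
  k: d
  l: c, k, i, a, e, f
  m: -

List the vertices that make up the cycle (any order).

g, h, i, j, l

DFS with gray/black marking from h:
h gray
  g gray
    l gray
      c gray
        b gray
        b black
      c black
      k gray
        d gray
        d black
      k black
      i gray
        m gray
        m black
        j gray
          j→h: h is gray → back edge
Back edge closes the cycle h → g → l → i → j → h; its vertices are {g, h, i, j, l}.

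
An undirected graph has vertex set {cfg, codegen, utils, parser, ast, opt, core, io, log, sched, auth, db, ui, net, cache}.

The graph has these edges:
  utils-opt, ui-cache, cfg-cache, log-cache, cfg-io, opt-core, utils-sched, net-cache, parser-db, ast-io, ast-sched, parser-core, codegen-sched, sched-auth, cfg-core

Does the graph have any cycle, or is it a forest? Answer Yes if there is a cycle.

Yes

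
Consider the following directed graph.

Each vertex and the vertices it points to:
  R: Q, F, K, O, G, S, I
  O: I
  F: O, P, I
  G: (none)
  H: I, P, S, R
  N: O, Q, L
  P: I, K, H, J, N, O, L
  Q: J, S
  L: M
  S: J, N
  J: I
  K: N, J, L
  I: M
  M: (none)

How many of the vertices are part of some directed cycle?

7

A vertex is on a directed cycle iff it belongs to a strongly connected component of size ≥ 2 (or has a self-loop).
The vertices on cycles are {F, H, N, P, Q, R, S} — 7 in total.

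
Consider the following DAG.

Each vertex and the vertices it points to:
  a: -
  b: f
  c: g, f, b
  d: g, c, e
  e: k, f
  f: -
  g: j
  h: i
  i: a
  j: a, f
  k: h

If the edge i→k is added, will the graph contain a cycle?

Adding i→k creates a cycle iff k can already reach i.
Path from k: k → h → i.
So k → … → i → k is a cycle.

Yes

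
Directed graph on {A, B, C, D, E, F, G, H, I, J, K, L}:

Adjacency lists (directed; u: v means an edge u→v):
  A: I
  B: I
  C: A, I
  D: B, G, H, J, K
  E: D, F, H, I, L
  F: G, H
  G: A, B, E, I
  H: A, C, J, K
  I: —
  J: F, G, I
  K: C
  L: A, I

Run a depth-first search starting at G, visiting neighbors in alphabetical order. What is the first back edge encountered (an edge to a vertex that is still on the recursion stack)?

DFS from G (visiting neighbors in alphabetical order); mark gray on enter, black on exit:
G gray
  A gray
    I gray
    I black
  A black
  B gray
    B→I: I black — skip
  B black
  E gray
    D gray
      D→B: B black — skip
      D→G: G is gray → back edge
First back edge: D → G.

D→G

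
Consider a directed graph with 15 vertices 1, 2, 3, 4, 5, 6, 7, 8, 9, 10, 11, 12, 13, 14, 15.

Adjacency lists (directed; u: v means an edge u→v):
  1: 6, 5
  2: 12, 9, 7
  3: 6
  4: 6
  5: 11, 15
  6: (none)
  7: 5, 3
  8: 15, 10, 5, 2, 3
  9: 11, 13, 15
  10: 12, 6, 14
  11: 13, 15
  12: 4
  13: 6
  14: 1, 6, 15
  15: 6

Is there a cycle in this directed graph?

DFS with white/gray/black marking, starting from 15:
15 gray
  6 gray
  6 black
15 black
1 gray
  1→6: 6 black — skip
  5 gray
    11 gray
      13 gray
        13→6: 6 black — skip
      13 black
      11→15: 15 black — skip
    11 black
    5→15: 15 black — skip
  5 black
1 black
2 gray
  12 gray
    4 gray
      4→6: 6 black — skip
    4 black
  12 black
  9 gray
    9→11: 11 black — skip
    9→13: 13 black — skip
    9→15: 15 black — skip
  9 black
  7 gray
    7→5: 5 black — skip
    3 gray
      3→6: 6 black — skip
    3 black
  7 black
2 black
8 gray
  8→15: 15 black — skip
  10 gray
    10→12: 12 black — skip
    10→6: 6 black — skip
    14 gray
      14→1: 1 black — skip
      14→6: 6 black — skip
      14→15: 15 black — skip
    14 black
  10 black
  8→5: 5 black — skip
  8→2: 2 black — skip
  8→3: 3 black — skip
8 black
Every edge goes to a white or black vertex — no back edge, so the graph is acyclic.

No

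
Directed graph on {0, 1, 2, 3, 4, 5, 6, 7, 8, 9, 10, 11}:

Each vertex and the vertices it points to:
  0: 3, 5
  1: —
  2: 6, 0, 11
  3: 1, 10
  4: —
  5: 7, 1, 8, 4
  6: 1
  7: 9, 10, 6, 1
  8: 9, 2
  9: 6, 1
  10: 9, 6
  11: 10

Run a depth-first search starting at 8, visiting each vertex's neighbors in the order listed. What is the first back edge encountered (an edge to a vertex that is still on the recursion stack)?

5->8

DFS from 8 (visiting each vertex's neighbors in the order listed); mark gray on enter, black on exit:
8 gray
  9 gray
    6 gray
      1 gray
      1 black
    6 black
    9→1: 1 black — skip
  9 black
  2 gray
    2→6: 6 black — skip
    0 gray
      3 gray
        3→1: 1 black — skip
        10 gray
          10→9: 9 black — skip
          10→6: 6 black — skip
        10 black
      3 black
      5 gray
        7 gray
          7→9: 9 black — skip
          7→10: 10 black — skip
          7→6: 6 black — skip
          7→1: 1 black — skip
        7 black
        5→1: 1 black — skip
        5→8: 8 is gray → back edge
First back edge: 5 → 8.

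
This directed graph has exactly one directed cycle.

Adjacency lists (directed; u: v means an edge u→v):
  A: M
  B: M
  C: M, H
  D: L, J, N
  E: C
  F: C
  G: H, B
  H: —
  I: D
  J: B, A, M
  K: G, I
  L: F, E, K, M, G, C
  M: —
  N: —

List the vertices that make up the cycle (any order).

D, I, K, L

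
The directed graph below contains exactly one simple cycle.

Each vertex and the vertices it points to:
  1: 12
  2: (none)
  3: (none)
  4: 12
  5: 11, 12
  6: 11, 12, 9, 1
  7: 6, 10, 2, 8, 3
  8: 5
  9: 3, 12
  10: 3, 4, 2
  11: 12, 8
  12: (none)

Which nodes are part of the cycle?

5, 8, 11

DFS with gray/black marking from 8:
8 gray
  5 gray
    11 gray
      12 gray
      12 black
      11→8: 8 is gray → back edge
Back edge closes the cycle 8 → 5 → 11 → 8; its vertices are {5, 8, 11}.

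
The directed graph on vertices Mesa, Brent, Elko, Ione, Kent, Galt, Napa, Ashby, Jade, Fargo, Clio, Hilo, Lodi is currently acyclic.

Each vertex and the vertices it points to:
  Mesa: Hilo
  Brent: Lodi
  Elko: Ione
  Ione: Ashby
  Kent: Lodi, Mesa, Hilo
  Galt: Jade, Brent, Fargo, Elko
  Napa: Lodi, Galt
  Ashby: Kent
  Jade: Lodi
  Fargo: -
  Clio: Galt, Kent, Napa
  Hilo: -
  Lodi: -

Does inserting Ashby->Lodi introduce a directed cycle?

Adding Ashby→Lodi creates a cycle iff Lodi can already reach Ashby.
Explore from Lodi: no path reaches Ashby. The graph stays acyclic.

No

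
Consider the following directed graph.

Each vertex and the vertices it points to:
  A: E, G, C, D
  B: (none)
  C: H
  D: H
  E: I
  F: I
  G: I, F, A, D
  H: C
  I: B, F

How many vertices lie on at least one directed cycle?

A vertex is on a directed cycle iff it belongs to a strongly connected component of size ≥ 2 (or has a self-loop).
The vertices on cycles are {A, C, F, G, H, I} — 6 in total.

6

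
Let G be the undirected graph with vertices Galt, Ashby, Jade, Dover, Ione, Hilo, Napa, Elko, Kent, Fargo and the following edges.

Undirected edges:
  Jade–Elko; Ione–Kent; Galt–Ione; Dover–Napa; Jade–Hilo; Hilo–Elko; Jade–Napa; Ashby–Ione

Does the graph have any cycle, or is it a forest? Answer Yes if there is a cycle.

DFS, tracking each vertex's parent; an edge to a visited non-parent vertex closes a cycle.
Start from Dover:
visit Dover (parent –)
  visit Napa (parent Dover)
    Napa–Dover: parent, skip
    visit Jade (parent Napa)
      visit Elko (parent Jade)
        visit Hilo (parent Elko)
          Hilo–Elko: parent, skip
          Hilo–Jade: Jade visited and ≠ parent → cycle
Cycle: Jade – Elko – Hilo – Jade.

Yes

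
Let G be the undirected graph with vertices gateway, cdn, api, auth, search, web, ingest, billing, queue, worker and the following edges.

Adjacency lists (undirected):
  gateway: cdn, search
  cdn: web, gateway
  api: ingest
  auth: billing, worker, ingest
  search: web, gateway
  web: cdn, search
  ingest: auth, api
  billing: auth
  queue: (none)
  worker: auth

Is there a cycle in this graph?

Yes

DFS, tracking each vertex's parent; an edge to a visited non-parent vertex closes a cycle.
Start from queue:
visit queue (parent –)
visit gateway (parent –)
  visit cdn (parent gateway)
    visit web (parent cdn)
      web–cdn: parent, skip
      visit search (parent web)
        search–web: parent, skip
        search–gateway: gateway visited and ≠ parent → cycle
Cycle: gateway – cdn – web – search – gateway.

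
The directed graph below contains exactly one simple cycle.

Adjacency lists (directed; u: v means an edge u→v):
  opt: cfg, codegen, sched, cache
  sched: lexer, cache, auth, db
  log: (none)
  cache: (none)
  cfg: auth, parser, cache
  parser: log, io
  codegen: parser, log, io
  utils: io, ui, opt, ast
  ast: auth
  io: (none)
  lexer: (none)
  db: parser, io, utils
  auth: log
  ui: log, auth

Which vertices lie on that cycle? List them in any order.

DFS with gray/black marking from opt:
opt gray
  cfg gray
    auth gray
      log gray
      log black
    auth black
    parser gray
      parser→log: log black — skip
      io gray
      io black
    parser black
    cache gray
    cache black
  cfg black
  codegen gray
    codegen→parser: parser black — skip
    codegen→log: log black — skip
    codegen→io: io black — skip
  codegen black
  sched gray
    lexer gray
    lexer black
    sched→cache: cache black — skip
    sched→auth: auth black — skip
    db gray
      db→parser: parser black — skip
      db→io: io black — skip
      utils gray
        utils→io: io black — skip
        ui gray
          ui→log: log black — skip
          ui→auth: auth black — skip
        ui black
        utils→opt: opt is gray → back edge
Back edge closes the cycle opt → sched → db → utils → opt; its vertices are {db, opt, sched, utils}.

db, opt, sched, utils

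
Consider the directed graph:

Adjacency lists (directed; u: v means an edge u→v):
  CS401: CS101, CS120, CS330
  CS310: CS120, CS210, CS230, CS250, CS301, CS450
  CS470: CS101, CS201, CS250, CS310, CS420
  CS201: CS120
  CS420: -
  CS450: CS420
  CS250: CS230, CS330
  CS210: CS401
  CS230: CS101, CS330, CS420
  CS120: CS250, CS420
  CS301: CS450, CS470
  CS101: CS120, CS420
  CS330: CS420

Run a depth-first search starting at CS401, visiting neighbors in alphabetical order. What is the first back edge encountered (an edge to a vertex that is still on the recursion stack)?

CS230->CS101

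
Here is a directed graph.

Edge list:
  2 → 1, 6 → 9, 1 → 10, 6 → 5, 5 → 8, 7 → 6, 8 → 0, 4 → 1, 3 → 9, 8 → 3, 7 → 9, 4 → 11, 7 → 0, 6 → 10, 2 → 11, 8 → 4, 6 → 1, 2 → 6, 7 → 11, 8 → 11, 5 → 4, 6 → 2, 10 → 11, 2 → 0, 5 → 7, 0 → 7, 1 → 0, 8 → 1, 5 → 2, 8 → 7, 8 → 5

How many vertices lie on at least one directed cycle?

A vertex is on a directed cycle iff it belongs to a strongly connected component of size ≥ 2 (or has a self-loop).
The vertices on cycles are {0, 1, 2, 4, 5, 6, 7, 8} — 8 in total.

8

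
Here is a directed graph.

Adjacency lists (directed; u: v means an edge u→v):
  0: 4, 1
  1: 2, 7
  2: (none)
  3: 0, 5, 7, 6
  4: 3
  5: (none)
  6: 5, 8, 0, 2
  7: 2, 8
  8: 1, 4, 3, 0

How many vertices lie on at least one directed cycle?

7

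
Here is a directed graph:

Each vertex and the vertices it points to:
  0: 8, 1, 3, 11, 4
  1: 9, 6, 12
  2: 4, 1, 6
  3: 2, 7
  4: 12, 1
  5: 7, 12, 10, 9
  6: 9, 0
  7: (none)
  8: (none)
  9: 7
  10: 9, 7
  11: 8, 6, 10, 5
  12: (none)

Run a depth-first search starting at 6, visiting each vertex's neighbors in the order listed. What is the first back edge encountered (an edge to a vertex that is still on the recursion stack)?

DFS from 6 (visiting each vertex's neighbors in the order listed); mark gray on enter, black on exit:
6 gray
  9 gray
    7 gray
    7 black
  9 black
  0 gray
    8 gray
    8 black
    1 gray
      1→9: 9 black — skip
      1→6: 6 is gray → back edge
First back edge: 1 → 6.

1->6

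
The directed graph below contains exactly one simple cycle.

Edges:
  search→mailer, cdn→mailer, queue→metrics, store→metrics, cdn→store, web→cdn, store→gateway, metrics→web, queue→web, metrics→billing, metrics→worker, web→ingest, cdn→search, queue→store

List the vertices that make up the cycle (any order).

cdn, web, store, metrics

DFS with gray/black marking from metrics:
metrics gray
  web gray
    cdn gray
      store gray
        gateway gray
        gateway black
        store→metrics: metrics is gray → back edge
Back edge closes the cycle metrics → web → cdn → store → metrics; its vertices are {cdn, web, store, metrics}.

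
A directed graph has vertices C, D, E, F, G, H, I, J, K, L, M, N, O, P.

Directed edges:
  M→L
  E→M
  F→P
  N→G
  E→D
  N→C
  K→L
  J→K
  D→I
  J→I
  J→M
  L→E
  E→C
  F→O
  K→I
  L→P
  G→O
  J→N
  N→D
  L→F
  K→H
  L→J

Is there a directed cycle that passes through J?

Yes

J is on a cycle iff J can reach itself via ≥1 edge.
J → M → L → J — yes.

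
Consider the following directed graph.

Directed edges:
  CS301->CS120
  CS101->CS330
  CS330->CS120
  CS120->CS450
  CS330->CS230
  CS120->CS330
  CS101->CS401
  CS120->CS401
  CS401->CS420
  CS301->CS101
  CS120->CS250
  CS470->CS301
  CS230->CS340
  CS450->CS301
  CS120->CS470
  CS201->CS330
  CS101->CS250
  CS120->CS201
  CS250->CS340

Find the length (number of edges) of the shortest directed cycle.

2

For each vertex v, BFS finds the shortest path from v back to v.
The shortest such closed walk is CS120 → CS330 → CS120, length 2.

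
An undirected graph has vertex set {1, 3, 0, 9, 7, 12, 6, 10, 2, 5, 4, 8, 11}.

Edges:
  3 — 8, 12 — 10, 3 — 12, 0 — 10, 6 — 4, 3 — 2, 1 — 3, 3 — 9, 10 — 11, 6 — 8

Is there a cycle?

DFS, tracking each vertex's parent; an edge to a visited non-parent vertex closes a cycle.
Start from 9:
visit 9 (parent –)
  visit 3 (parent 9)
    visit 1 (parent 3)
      1–3: parent, skip
    visit 12 (parent 3)
      visit 10 (parent 12)
        visit 11 (parent 10)
          11–10: parent, skip
        visit 0 (parent 10)
          0–10: parent, skip
        10–12: parent, skip
      12–3: parent, skip
    visit 8 (parent 3)
      8–3: parent, skip
      visit 6 (parent 8)
        6–8: parent, skip
        visit 4 (parent 6)
          4–6: parent, skip
    3–9: parent, skip
    visit 2 (parent 3)
      2–3: parent, skip
visit 7 (parent –)
visit 5 (parent –)
No non-parent visited neighbor found — the graph is a forest.

No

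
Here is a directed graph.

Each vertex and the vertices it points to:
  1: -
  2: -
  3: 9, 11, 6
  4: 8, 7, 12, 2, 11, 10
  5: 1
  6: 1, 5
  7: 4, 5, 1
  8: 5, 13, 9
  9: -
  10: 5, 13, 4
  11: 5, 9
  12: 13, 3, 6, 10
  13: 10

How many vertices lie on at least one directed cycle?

6

A vertex is on a directed cycle iff it belongs to a strongly connected component of size ≥ 2 (or has a self-loop).
The vertices on cycles are {4, 7, 8, 10, 12, 13} — 6 in total.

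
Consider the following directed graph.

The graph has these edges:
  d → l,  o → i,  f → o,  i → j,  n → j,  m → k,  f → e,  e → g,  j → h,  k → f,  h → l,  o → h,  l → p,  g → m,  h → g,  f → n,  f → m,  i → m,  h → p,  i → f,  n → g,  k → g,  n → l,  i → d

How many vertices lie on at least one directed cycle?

10

A vertex is on a directed cycle iff it belongs to a strongly connected component of size ≥ 2 (or has a self-loop).
The vertices on cycles are {e, f, g, h, i, j, k, m, n, o} — 10 in total.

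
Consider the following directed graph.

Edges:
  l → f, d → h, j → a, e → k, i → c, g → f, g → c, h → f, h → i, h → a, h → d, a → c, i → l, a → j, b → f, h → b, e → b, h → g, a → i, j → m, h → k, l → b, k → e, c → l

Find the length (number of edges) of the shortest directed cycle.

For each vertex v, BFS finds the shortest path from v back to v.
The shortest such closed walk is h → d → h, length 2.

2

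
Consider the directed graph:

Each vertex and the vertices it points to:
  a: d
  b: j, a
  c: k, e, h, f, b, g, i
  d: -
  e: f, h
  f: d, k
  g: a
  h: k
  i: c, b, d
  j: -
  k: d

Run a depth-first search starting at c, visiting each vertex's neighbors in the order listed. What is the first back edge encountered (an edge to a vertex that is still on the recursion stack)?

DFS from c (visiting each vertex's neighbors in the order listed); mark gray on enter, black on exit:
c gray
  k gray
    d gray
    d black
  k black
  e gray
    f gray
      f→d: d black — skip
      f→k: k black — skip
    f black
    h gray
      h→k: k black — skip
    h black
  e black
  c→h: h black — skip
  c→f: f black — skip
  b gray
    j gray
    j black
    a gray
      a→d: d black — skip
    a black
  b black
  g gray
    g→a: a black — skip
  g black
  i gray
    i→c: c is gray → back edge
First back edge: i → c.

i->c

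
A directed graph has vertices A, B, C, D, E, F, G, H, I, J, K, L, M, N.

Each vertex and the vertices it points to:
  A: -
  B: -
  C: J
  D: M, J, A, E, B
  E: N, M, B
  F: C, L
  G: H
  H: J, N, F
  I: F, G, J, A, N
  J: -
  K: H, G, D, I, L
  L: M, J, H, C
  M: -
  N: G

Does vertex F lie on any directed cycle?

Yes

F is on a cycle iff F can reach itself via ≥1 edge.
F → L → H → F — yes.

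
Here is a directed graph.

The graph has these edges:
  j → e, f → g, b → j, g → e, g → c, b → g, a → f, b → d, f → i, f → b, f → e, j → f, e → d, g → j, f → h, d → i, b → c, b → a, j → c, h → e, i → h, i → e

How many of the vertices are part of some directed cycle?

9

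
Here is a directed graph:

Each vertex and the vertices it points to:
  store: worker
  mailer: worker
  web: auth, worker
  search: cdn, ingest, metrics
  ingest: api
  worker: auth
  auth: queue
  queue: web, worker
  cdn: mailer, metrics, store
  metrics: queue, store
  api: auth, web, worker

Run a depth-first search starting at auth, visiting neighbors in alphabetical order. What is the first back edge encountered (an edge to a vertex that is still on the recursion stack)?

web->auth

DFS from auth (visiting neighbors in alphabetical order); mark gray on enter, black on exit:
auth gray
  queue gray
    web gray
      web→auth: auth is gray → back edge
First back edge: web → auth.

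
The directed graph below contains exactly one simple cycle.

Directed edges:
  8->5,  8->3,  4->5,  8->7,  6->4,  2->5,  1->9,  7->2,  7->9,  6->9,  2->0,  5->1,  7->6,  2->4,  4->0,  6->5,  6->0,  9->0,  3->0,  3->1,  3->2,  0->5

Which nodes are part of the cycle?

0, 1, 5, 9

DFS with gray/black marking from 1:
1 gray
  9 gray
    0 gray
      5 gray
        5→1: 1 is gray → back edge
Back edge closes the cycle 1 → 9 → 0 → 5 → 1; its vertices are {0, 1, 5, 9}.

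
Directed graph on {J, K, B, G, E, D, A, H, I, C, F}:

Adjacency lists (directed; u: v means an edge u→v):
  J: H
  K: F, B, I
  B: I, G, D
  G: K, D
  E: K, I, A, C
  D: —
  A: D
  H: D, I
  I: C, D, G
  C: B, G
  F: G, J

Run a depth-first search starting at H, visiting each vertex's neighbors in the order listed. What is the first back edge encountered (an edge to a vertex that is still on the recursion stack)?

B->I

DFS from H (visiting each vertex's neighbors in the order listed); mark gray on enter, black on exit:
H gray
  D gray
  D black
  I gray
    C gray
      B gray
        B→I: I is gray → back edge
First back edge: B → I.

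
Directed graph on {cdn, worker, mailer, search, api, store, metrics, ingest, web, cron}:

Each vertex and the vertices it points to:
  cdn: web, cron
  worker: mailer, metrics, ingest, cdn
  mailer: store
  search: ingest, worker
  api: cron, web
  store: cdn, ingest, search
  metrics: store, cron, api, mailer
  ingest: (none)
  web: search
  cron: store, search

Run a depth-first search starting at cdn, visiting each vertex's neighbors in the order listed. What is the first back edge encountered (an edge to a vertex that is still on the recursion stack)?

store->cdn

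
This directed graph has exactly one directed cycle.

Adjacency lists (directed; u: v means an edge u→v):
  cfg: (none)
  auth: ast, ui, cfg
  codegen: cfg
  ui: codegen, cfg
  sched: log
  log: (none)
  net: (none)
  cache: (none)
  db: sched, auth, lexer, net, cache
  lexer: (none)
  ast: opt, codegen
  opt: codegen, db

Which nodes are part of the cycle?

db, ast, opt, auth

DFS with gray/black marking from db:
db gray
  sched gray
    log gray
    log black
  sched black
  auth gray
    ast gray
      opt gray
        codegen gray
          cfg gray
          cfg black
        codegen black
        opt→db: db is gray → back edge
Back edge closes the cycle db → auth → ast → opt → db; its vertices are {db, ast, opt, auth}.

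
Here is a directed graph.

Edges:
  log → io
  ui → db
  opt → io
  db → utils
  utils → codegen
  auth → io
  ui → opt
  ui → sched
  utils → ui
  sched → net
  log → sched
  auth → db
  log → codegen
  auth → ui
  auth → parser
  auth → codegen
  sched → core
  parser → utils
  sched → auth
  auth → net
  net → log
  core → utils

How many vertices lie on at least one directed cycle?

A vertex is on a directed cycle iff it belongs to a strongly connected component of size ≥ 2 (or has a self-loop).
The vertices on cycles are {db, ui, log, net, auth, core, sched, utils, parser} — 9 in total.

9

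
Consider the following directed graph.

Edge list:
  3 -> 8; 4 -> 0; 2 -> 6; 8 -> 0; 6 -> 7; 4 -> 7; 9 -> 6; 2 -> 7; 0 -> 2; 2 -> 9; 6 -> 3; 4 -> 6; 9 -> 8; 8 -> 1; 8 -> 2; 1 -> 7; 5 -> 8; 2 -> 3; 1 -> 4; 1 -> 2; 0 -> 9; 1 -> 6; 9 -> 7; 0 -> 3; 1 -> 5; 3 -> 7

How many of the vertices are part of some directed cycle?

9

A vertex is on a directed cycle iff it belongs to a strongly connected component of size ≥ 2 (or has a self-loop).
The vertices on cycles are {0, 1, 2, 3, 4, 5, 6, 8, 9} — 9 in total.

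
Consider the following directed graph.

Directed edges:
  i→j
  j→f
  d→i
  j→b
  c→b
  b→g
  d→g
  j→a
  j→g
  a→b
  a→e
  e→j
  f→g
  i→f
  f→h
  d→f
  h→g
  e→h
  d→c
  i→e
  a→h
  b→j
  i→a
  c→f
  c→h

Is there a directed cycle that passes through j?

Yes

j is on a cycle iff j can reach itself via ≥1 edge.
j → b → j — yes.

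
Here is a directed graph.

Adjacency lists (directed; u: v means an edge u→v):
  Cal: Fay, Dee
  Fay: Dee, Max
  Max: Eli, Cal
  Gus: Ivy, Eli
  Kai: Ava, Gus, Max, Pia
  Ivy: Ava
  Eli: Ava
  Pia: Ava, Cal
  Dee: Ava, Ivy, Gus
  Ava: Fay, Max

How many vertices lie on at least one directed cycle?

8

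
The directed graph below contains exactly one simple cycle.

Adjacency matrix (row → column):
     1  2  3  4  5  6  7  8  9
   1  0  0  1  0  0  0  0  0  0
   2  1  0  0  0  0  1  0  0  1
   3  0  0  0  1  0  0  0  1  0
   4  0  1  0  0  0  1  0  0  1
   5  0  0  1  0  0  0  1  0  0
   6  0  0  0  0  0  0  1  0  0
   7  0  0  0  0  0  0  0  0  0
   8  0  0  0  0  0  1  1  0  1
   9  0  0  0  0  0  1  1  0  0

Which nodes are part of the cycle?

1, 2, 3, 4

DFS with gray/black marking from 3:
3 gray
  8 gray
    9 gray
      6 gray
        7 gray
        7 black
      6 black
      9→7: 7 black — skip
    9 black
    8→6: 6 black — skip
    8→7: 7 black — skip
  8 black
  4 gray
    4→9: 9 black — skip
    2 gray
      2→6: 6 black — skip
      1 gray
        1→3: 3 is gray → back edge
Back edge closes the cycle 3 → 4 → 2 → 1 → 3; its vertices are {1, 2, 3, 4}.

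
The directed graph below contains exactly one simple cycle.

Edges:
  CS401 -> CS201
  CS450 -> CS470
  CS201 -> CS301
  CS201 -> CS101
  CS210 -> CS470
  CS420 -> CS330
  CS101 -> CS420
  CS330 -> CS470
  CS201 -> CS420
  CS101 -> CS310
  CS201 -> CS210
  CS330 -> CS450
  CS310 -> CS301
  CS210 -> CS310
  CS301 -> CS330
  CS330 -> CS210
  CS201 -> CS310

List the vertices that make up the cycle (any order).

CS210, CS301, CS310, CS330

DFS with gray/black marking from CS301:
CS301 gray
  CS330 gray
    CS210 gray
      CS310 gray
        CS310→CS301: CS301 is gray → back edge
Back edge closes the cycle CS301 → CS330 → CS210 → CS310 → CS301; its vertices are {CS210, CS301, CS310, CS330}.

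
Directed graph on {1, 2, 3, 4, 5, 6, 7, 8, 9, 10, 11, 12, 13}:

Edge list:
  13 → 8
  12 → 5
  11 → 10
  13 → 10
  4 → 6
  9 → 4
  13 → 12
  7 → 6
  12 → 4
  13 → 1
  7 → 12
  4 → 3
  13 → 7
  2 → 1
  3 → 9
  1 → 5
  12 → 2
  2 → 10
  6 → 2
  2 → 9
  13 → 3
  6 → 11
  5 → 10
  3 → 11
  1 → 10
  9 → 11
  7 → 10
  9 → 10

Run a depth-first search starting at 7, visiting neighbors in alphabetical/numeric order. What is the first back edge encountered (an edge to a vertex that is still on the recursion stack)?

DFS from 7 (visiting neighbors in alphabetical/numeric order); mark gray on enter, black on exit:
7 gray
  6 gray
    2 gray
      1 gray
        5 gray
          10 gray
          10 black
        5 black
        1→10: 10 black — skip
      1 black
      9 gray
        4 gray
          3 gray
            3→9: 9 is gray → back edge
First back edge: 3 → 9.

3->9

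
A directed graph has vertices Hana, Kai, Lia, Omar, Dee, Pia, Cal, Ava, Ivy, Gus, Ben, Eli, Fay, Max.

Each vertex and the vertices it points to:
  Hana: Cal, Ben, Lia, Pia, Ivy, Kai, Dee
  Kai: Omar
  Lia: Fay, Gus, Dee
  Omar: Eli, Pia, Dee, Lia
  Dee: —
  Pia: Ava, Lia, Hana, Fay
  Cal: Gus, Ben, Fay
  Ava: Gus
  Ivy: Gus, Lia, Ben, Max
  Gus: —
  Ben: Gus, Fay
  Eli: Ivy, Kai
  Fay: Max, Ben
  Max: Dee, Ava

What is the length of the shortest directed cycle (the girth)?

For each vertex v, BFS finds the shortest path from v back to v.
The shortest such closed walk is Pia → Hana → Pia, length 2.

2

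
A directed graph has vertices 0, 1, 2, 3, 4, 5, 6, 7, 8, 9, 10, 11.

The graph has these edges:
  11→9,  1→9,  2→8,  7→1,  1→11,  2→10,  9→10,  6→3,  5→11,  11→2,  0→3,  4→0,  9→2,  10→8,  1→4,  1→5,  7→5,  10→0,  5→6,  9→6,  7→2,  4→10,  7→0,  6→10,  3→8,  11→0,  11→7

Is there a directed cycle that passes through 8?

No

8 lies on a cycle iff there is a path from 8 back to itself.
Exploring from 8, it never reaches itself; equivalently, its strongly connected component is a singleton.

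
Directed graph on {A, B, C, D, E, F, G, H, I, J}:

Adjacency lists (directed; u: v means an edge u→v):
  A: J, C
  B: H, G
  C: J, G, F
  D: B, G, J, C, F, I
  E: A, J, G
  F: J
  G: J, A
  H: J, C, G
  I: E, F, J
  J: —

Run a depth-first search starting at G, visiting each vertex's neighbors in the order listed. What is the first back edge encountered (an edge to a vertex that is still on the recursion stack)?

C→G

DFS from G (visiting each vertex's neighbors in the order listed); mark gray on enter, black on exit:
G gray
  J gray
  J black
  A gray
    A→J: J black — skip
    C gray
      C→J: J black — skip
      C→G: G is gray → back edge
First back edge: C → G.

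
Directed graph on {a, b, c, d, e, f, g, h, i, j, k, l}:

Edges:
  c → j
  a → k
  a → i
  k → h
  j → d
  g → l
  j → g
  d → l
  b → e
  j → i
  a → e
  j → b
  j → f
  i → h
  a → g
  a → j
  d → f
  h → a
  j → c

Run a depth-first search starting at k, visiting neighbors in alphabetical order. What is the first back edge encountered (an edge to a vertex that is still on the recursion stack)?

i->h

DFS from k (visiting neighbors in alphabetical order); mark gray on enter, black on exit:
k gray
  h gray
    a gray
      e gray
      e black
      g gray
        l gray
        l black
      g black
      i gray
        i→h: h is gray → back edge
First back edge: i → h.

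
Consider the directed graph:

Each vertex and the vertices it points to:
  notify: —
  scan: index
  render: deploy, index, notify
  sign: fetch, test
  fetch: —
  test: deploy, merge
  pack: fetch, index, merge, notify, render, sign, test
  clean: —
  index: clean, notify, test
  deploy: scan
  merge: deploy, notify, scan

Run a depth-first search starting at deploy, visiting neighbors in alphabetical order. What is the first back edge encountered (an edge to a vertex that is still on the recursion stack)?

DFS from deploy (visiting neighbors in alphabetical order); mark gray on enter, black on exit:
deploy gray
  scan gray
    index gray
      clean gray
      clean black
      notify gray
      notify black
      test gray
        test→deploy: deploy is gray → back edge
First back edge: test → deploy.

test→deploy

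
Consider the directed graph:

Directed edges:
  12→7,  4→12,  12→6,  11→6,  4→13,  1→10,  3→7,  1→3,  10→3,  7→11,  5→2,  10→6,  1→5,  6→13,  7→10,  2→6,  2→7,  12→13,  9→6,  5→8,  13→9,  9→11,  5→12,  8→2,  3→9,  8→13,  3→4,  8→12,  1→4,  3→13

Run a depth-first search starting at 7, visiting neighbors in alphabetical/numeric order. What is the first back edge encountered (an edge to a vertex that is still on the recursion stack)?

DFS from 7 (visiting neighbors in alphabetical/numeric order); mark gray on enter, black on exit:
7 gray
  10 gray
    3 gray
      4 gray
        12 gray
          6 gray
            13 gray
              9 gray
                9→6: 6 is gray → back edge
First back edge: 9 → 6.

9->6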